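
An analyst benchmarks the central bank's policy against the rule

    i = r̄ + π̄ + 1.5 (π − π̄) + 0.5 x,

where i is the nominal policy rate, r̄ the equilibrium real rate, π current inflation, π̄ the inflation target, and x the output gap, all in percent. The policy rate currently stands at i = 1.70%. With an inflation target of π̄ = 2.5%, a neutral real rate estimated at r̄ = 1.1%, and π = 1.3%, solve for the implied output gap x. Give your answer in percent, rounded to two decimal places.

0.5 x = 1.70 − 1.1 − 2.5 − 1.5 × (1.3 − 2.5) = -0.1
x = -0.1 / 0.5 = -0.20

-0.20%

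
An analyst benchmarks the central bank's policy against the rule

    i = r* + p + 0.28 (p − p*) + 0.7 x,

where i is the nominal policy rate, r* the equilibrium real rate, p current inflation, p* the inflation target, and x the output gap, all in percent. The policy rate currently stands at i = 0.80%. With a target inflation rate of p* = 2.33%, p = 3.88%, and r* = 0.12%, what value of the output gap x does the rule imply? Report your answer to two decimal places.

-5.19%

0.7 x = 0.80 − 0.12 − 3.88 − 0.28 × (3.88 − 2.33) = -3.634
x = -3.634 / 0.7 = -5.19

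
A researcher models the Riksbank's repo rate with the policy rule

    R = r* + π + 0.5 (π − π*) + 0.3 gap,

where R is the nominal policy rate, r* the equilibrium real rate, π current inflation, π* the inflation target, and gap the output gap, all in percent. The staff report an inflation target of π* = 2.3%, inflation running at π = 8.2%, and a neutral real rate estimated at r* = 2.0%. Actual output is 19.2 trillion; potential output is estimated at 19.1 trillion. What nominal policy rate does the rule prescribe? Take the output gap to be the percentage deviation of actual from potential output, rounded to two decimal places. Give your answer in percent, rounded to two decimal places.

Output gap = 100 × (19.2 − 19.1) / 19.1 = 0.52%.
R = 2.00 + 8.20 + 0.5 × (8.20 − 2.30) + 0.3 × 0.52
   = 2.00 + 8.2 + 2.95 + 0.156 = 13.31

13.31%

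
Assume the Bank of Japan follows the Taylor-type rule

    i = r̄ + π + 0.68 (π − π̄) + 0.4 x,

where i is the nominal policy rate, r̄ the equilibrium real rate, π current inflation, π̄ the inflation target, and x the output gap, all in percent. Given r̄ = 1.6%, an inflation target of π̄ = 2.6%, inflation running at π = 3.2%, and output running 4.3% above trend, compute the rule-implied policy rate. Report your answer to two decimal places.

6.93%

Output 4.3% above potential → x = 4.3.
i = 1.6 + 3.2 + 0.68 × (3.2 − 2.6) + 0.4 × 4.3
   = 1.6 + 3.2 + 0.408 + 1.72 = 6.93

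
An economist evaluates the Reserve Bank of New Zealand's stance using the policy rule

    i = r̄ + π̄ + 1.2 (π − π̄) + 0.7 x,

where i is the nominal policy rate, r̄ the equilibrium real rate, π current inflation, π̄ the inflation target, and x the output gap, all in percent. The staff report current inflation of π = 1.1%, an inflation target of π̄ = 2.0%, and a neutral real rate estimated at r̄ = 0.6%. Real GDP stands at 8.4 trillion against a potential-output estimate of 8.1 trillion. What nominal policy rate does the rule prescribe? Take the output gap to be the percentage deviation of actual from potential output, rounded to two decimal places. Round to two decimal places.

Output gap = 100 × (8.4 − 8.1) / 8.1 = 3.70%.
i = 0.60 + 2.00 + 1.2 × (1.10 − 2.00) + 0.7 × 3.70
   = 0.60 + 2 − 1.08 + 2.59 = 4.11

4.11%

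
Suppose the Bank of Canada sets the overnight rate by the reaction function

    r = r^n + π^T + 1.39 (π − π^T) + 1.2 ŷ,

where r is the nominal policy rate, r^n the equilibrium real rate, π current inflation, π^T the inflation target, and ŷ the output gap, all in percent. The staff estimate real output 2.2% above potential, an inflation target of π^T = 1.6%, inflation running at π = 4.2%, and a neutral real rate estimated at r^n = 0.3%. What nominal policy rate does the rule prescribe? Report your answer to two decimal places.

Output 2.2% above potential → ŷ = 2.2.
r = 0.3 + 1.6 + 1.39 × (4.2 − 1.6) + 1.2 × 2.2
   = 0.3 + 1.6 + 3.614 + 2.64 = 8.15

8.15%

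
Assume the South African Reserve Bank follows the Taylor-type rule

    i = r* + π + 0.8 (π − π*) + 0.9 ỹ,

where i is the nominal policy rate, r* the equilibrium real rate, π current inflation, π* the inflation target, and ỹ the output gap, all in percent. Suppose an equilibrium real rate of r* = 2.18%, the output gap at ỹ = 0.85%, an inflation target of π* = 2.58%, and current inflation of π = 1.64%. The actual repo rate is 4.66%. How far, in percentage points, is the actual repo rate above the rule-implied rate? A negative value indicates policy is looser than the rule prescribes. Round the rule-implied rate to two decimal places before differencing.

0.83 pp

i = 2.18 + 1.64 + 0.8 × (1.64 − 2.58) + 0.9 × 0.85
   = 2.18 + 1.64 − 0.752 + 0.765 = 3.83
Deviation = 4.66 − 3.83 = 0.83 pp.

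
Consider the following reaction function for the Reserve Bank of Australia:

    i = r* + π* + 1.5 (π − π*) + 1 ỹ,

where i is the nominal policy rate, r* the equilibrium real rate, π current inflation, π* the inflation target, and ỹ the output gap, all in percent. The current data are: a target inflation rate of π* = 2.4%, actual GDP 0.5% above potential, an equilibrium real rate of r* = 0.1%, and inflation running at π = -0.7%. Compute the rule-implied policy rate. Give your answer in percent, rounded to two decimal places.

-1.65%

Output 0.5% above potential → ỹ = 0.5.
i = 0.1 + 2.4 + 1.5 × (-0.7 − 2.4) + 1 × 0.5
   = 0.1 + 2.4 − 4.65 + 0.5 = -1.65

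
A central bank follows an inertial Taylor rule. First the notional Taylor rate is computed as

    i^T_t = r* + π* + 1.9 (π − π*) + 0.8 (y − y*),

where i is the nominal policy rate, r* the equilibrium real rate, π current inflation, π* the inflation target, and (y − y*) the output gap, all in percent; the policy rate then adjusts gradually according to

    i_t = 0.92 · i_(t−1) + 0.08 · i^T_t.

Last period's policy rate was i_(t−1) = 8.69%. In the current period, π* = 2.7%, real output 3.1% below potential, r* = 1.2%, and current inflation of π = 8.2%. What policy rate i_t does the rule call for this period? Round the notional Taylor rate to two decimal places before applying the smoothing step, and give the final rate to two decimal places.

8.94%

Output 3.1% below potential → (y − y*) = -3.1.
i^T_t = 1.2 + 2.7 + 1.9 × (8.2 − 2.7) + 0.8 × (-3.1)
   = 1.2 + 2.7 + 10.45 − 2.48 = 11.87
i_t = 0.92 × 8.69 + 0.08 × 11.87 = 7.9948 + 0.9496 = 8.94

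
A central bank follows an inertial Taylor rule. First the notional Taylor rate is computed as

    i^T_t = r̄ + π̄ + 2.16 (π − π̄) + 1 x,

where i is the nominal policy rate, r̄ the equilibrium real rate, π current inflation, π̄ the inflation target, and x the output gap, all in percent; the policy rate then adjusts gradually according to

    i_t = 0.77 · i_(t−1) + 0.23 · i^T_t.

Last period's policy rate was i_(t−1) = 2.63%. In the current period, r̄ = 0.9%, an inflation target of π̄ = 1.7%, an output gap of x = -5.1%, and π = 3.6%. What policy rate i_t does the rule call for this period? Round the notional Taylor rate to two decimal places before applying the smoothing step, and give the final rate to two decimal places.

2.39%

i^T_t = 0.9 + 1.7 + 2.16 × (3.6 − 1.7) + 1 × (-5.1)
   = 0.9 + 1.7 + 4.104 − 5.1 = 1.60
i_t = 0.77 × 2.63 + 0.23 × 1.60 = 2.0251 + 0.368 = 2.39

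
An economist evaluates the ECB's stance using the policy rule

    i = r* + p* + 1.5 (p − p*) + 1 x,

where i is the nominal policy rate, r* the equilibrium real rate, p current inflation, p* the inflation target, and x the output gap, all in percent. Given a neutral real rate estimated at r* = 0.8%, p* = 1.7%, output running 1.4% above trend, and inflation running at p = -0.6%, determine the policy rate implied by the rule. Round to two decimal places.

Output 1.4% above potential → x = 1.4.
i = 0.8 + 1.7 + 1.5 × (-0.6 − 1.7) + 1 × 1.4
   = 0.8 + 1.7 − 3.45 + 1.4 = 0.45

0.45%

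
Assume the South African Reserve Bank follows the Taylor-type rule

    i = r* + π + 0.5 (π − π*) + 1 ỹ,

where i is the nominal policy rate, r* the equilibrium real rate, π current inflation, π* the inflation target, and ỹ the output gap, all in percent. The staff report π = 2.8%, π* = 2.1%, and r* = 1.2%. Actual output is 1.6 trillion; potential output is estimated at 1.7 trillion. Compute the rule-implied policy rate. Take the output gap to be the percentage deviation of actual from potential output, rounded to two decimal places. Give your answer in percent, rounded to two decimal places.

-1.53%

Output gap = 100 × (1.6 − 1.7) / 1.7 = -5.88%.
i = 1.20 + 2.80 + 0.5 × (2.80 − 2.10) + 1 × (-5.88)
   = 1.20 + 2.8 + 0.35 − 5.88 = -1.53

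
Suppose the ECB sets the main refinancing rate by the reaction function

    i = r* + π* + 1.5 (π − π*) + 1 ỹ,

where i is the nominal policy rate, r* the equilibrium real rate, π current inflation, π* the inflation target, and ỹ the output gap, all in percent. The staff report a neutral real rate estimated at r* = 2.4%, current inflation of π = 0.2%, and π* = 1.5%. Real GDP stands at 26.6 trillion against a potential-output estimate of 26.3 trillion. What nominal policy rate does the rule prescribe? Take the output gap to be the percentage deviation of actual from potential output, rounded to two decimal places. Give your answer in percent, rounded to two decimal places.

3.09%

Output gap = 100 × (26.6 − 26.3) / 26.3 = 1.14%.
i = 2.40 + 1.50 + 1.5 × (0.20 − 1.50) + 1 × 1.14
   = 2.40 + 1.5 − 1.95 + 1.14 = 3.09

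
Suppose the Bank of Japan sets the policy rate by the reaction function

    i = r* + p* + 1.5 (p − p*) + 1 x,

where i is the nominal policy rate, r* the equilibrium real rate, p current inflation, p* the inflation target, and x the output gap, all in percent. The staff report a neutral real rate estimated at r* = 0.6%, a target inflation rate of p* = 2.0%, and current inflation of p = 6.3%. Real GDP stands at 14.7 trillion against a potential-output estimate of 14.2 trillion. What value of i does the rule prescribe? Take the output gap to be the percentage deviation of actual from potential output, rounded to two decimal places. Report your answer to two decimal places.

12.57%

Output gap = 100 × (14.7 − 14.2) / 14.2 = 3.52%.
i = 0.60 + 2.00 + 1.5 × (6.30 − 2.00) + 1 × 3.52
   = 0.60 + 2 + 6.45 + 3.52 = 12.57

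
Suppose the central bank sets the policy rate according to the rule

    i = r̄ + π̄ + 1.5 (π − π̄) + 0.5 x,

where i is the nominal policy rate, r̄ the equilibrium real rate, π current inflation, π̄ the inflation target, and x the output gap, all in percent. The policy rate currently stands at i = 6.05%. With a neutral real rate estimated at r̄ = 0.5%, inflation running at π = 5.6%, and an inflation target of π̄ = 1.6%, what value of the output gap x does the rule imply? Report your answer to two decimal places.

0.5 x = 6.05 − 0.5 − 1.6 − 1.5 × (5.6 − 1.6) = -2.05
x = -2.05 / 0.5 = -4.10

-4.10%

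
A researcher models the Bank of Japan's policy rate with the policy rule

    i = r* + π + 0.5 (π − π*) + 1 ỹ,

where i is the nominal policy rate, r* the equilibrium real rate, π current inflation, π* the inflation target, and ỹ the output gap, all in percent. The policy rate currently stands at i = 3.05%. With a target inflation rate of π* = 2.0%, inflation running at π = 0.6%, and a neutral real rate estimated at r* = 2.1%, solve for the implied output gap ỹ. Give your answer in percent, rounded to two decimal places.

1 ỹ = 3.05 − 2.1 − 0.6 − 0.5 × (0.6 − 2.0) = 1.05
ỹ = 1.05 / 1 = 1.05

1.05%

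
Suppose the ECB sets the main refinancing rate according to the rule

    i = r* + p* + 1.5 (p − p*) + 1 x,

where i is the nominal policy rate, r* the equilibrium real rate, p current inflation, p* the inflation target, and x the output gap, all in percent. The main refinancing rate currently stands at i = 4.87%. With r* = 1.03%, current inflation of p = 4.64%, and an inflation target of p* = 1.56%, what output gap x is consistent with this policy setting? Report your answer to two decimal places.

-2.34%

1 x = 4.87 − 1.03 − 1.56 − 1.5 × (4.64 − 1.56) = -2.34
x = -2.34 / 1 = -2.34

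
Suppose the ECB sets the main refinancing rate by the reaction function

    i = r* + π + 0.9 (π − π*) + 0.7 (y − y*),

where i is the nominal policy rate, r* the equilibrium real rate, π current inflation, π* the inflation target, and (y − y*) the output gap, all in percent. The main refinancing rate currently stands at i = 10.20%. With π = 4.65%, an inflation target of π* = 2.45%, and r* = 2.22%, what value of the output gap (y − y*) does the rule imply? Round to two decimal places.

0.7 (y − y*) = 10.20 − 2.22 − 4.65 − 0.9 × (4.65 − 2.45) = 1.35
(y − y*) = 1.35 / 0.7 = 1.93

1.93%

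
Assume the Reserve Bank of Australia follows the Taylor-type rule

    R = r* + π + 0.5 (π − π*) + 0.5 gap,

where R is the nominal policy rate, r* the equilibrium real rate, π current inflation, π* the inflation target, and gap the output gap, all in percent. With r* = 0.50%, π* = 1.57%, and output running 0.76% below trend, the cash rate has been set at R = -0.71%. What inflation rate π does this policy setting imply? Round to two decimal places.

-0.03%

Output 0.76% below potential → gap = -0.76.
Collecting π: R = r* + (1 + 0.5) π − 0.5 π* + 0.5 gap
1.5 π = -0.71 − 0.50 + 0.5 × 1.57 − 0.5 × (-0.76) = -0.045
π = -0.045 / 1.5 = -0.03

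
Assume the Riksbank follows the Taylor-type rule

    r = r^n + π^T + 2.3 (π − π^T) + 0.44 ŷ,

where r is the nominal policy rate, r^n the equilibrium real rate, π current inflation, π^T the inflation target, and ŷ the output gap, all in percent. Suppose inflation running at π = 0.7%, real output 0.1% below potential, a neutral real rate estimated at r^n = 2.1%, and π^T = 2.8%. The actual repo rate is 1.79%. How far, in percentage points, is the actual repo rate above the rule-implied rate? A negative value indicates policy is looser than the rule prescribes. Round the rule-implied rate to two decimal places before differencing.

1.76 pp

Output 0.1% below potential → ŷ = -0.1.
r = 2.1 + 2.8 + 2.3 × (0.7 − 2.8) + 0.44 × (-0.1)
   = 2.1 + 2.8 − 4.83 − 0.044 = 0.03
Deviation = 1.79 − 0.03 = 1.76 pp.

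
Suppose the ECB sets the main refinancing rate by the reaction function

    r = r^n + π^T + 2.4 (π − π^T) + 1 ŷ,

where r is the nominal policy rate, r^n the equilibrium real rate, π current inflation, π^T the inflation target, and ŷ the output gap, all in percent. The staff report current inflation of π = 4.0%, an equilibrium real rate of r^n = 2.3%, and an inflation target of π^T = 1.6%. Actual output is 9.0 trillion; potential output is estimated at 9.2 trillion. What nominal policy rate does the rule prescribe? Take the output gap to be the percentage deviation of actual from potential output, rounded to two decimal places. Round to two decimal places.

7.49%

Output gap = 100 × (9.0 − 9.2) / 9.2 = -2.17%.
r = 2.30 + 1.60 + 2.4 × (4.00 − 1.60) + 1 × (-2.17)
   = 2.30 + 1.6 + 5.76 − 2.17 = 7.49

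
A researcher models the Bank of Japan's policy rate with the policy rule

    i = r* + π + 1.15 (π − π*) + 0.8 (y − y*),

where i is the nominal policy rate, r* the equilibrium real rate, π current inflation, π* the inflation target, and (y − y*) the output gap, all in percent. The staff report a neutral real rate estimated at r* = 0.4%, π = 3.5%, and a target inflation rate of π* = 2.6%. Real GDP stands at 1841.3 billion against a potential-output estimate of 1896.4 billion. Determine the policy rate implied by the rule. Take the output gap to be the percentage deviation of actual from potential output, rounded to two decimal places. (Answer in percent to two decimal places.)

Output gap = 100 × (1841.3 − 1896.4) / 1896.4 = -2.91%.
i = 0.40 + 3.50 + 1.15 × (3.50 − 2.60) + 0.8 × (-2.91)
   = 0.40 + 3.5 + 1.035 − 2.328 = 2.61

2.61%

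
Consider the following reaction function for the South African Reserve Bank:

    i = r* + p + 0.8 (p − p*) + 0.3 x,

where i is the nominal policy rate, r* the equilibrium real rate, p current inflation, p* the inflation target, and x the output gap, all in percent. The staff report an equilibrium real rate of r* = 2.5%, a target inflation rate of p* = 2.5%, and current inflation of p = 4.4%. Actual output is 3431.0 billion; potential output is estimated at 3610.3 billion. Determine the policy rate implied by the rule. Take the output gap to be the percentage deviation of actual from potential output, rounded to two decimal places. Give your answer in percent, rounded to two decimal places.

Output gap = 100 × (3431.0 − 3610.3) / 3610.3 = -4.97%.
i = 2.50 + 4.40 + 0.8 × (4.40 − 2.50) + 0.3 × (-4.97)
   = 2.50 + 4.4 + 1.52 − 1.491 = 6.93

6.93%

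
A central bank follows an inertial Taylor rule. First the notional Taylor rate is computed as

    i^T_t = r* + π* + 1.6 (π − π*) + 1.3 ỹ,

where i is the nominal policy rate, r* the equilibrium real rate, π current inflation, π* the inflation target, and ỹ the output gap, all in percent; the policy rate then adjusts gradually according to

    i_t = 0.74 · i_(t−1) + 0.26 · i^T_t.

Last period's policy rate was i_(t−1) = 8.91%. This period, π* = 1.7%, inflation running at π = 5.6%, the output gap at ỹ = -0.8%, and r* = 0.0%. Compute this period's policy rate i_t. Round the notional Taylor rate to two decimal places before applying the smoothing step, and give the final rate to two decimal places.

8.39%

i^T_t = 0.0 + 1.7 + 1.6 × (5.6 − 1.7) + 1.3 × (-0.8)
   = 0.0 + 1.7 + 6.24 − 1.04 = 6.90
i_t = 0.74 × 8.91 + 0.26 × 6.90 = 6.5934 + 1.794 = 8.39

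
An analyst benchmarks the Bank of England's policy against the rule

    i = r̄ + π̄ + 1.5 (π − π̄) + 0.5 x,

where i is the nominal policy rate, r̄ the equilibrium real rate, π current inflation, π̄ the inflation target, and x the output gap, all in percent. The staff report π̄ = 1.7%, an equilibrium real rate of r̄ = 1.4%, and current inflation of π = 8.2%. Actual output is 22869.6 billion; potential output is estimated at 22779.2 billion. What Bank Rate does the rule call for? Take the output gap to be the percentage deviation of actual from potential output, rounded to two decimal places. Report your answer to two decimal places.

13.05%

Output gap = 100 × (22869.6 − 22779.2) / 22779.2 = 0.40%.
i = 1.40 + 1.70 + 1.5 × (8.20 − 1.70) + 0.5 × 0.40
   = 1.40 + 1.7 + 9.75 + 0.2 = 13.05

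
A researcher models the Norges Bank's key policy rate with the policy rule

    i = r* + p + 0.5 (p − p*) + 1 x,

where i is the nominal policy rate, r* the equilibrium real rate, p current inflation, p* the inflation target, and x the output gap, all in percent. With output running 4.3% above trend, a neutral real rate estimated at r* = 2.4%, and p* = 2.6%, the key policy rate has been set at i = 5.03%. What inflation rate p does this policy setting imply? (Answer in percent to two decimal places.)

Output 4.3% above potential → x = 4.3.
Collecting p: i = r* + (1 + 0.5) p − 0.5 p* + 1 x
1.5 p = 5.03 − 2.4 + 0.5 × 2.6 − 1 × 4.3 = -0.37
p = -0.37 / 1.5 = -0.25

-0.25%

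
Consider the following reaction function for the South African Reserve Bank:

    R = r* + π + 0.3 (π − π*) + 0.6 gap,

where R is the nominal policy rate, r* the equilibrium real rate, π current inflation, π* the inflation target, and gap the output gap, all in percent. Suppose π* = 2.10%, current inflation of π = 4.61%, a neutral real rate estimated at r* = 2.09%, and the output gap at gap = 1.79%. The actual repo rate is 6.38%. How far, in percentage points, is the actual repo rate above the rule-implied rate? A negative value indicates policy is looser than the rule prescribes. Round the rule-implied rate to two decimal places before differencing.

R = 2.09 + 4.61 + 0.3 × (4.61 − 2.10) + 0.6 × 1.79
   = 2.09 + 4.61 + 0.753 + 1.074 = 8.53
Deviation = 6.38 − 8.53 = -2.15 pp.

-2.15 pp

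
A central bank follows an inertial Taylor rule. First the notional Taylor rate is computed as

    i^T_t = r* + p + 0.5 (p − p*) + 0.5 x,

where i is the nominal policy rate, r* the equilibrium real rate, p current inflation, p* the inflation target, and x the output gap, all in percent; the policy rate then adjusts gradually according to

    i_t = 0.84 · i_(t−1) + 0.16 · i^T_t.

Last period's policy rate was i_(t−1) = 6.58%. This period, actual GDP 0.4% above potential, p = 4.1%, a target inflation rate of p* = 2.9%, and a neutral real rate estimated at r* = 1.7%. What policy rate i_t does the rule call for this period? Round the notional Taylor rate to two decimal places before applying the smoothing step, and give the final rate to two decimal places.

Output 0.4% above potential → x = 0.4.
i^T_t = 1.7 + 4.1 + 0.5 × (4.1 − 2.9) + 0.5 × 0.4
   = 1.7 + 4.1 + 0.6 + 0.2 = 6.60
i_t = 0.84 × 6.58 + 0.16 × 6.60 = 5.5272 + 1.056 = 6.58

6.58%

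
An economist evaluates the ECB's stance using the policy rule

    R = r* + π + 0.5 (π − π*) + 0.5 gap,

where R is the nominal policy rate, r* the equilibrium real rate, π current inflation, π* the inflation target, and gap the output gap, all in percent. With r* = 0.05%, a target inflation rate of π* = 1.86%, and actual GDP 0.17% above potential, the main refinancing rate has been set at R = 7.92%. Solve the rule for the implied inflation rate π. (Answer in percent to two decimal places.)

5.81%

Output 0.17% above potential → gap = 0.17.
Collecting π: R = r* + (1 + 0.5) π − 0.5 π* + 0.5 gap
1.5 π = 7.92 − 0.05 + 0.5 × 1.86 − 0.5 × 0.17 = 8.715
π = 8.715 / 1.5 = 5.81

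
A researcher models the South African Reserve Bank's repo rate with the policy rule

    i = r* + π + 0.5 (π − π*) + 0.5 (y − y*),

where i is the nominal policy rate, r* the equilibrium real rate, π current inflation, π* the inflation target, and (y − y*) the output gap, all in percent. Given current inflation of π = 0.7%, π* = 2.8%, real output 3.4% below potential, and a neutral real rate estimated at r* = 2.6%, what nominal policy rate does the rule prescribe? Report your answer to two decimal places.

Output 3.4% below potential → (y − y*) = -3.4.
i = 2.6 + 0.7 + 0.5 × (0.7 − 2.8) + 0.5 × (-3.4)
   = 2.6 + 0.7 − 1.05 − 1.7 = 0.55

0.55%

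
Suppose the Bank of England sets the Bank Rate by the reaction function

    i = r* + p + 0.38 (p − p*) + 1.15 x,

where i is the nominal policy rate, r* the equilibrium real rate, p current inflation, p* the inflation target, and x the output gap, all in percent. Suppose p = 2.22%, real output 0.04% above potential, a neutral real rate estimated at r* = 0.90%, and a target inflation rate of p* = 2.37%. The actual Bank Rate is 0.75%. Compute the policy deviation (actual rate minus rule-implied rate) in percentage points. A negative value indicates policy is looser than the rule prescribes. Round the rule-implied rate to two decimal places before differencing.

Output 0.04% above potential → x = 0.04.
i = 0.90 + 2.22 + 0.38 × (2.22 − 2.37) + 1.15 × 0.04
   = 0.90 + 2.22 − 0.057 + 0.046 = 3.11
Deviation = 0.75 − 3.11 = -2.36 pp.

-2.36 pp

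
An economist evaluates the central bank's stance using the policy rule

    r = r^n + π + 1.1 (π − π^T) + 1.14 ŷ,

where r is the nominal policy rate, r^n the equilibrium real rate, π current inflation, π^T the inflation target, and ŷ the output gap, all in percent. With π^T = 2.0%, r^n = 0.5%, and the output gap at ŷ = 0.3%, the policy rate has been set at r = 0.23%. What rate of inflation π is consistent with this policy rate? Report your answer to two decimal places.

0.76%

Collecting π: r = r^n + (1 + 1.1) π − 1.1 π^T + 1.14 ŷ
2.1 π = 0.23 − 0.5 + 1.1 × 2.0 − 1.14 × 0.3 = 1.588
π = 1.588 / 2.1 = 0.76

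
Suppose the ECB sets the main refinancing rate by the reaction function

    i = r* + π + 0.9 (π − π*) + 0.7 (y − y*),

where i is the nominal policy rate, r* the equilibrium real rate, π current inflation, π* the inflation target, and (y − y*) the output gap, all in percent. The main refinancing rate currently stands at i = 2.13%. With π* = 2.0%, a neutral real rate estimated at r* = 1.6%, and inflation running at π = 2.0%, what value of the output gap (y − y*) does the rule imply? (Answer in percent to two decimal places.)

0.7 (y − y*) = 2.13 − 1.6 − 2.0 − 0.9 × (2.0 − 2.0) = -1.47
(y − y*) = -1.47 / 0.7 = -2.10

-2.10%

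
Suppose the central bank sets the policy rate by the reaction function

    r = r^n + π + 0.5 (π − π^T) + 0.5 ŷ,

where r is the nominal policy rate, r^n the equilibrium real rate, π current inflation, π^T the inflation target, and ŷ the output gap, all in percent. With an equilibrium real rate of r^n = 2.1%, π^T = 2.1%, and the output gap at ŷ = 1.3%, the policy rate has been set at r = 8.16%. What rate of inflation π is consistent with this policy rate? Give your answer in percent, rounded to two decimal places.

Collecting π: r = r^n + (1 + 0.5) π − 0.5 π^T + 0.5 ŷ
1.5 π = 8.16 − 2.1 + 0.5 × 2.1 − 0.5 × 1.3 = 6.46
π = 6.46 / 1.5 = 4.31

4.31%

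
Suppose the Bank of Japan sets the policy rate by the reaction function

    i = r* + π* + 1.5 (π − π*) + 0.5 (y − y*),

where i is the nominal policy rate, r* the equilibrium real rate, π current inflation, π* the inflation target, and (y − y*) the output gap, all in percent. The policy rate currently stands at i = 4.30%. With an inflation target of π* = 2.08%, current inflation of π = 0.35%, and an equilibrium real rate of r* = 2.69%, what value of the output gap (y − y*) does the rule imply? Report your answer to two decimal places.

0.5 (y − y*) = 4.30 − 2.69 − 2.08 − 1.5 × (0.35 − 2.08) = 2.125
(y − y*) = 2.125 / 0.5 = 4.25

4.25%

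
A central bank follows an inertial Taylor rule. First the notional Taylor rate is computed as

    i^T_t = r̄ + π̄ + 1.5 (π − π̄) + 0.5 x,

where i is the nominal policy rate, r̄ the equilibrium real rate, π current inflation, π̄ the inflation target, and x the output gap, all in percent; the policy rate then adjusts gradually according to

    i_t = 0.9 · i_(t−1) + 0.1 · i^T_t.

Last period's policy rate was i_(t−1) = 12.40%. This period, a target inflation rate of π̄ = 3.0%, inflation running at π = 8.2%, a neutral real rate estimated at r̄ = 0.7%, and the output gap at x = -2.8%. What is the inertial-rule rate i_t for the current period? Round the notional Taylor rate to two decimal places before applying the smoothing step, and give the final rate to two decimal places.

12.17%

i^T_t = 0.7 + 3.0 + 1.5 × (8.2 − 3.0) + 0.5 × (-2.8)
   = 0.7 + 3 + 7.8 − 1.4 = 10.10
i_t = 0.9 × 12.40 + 0.1 × 10.10 = 11.16 + 1.01 = 12.17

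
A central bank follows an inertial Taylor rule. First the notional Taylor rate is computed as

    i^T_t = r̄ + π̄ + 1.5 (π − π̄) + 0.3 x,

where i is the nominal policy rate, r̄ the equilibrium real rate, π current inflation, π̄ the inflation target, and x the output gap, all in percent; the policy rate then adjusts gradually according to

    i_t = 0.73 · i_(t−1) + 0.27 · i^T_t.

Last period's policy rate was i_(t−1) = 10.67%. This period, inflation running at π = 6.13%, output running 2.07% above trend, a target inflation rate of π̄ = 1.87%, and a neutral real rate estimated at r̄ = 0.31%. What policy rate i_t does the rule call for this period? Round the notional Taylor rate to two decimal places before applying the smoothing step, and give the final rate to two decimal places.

Output 2.07% above potential → x = 2.07.
i^T_t = 0.31 + 1.87 + 1.5 × (6.13 − 1.87) + 0.3 × 2.07
   = 0.31 + 1.87 + 6.39 + 0.621 = 9.19
i_t = 0.73 × 10.67 + 0.27 × 9.19 = 7.7891 + 2.4813 = 10.27

10.27%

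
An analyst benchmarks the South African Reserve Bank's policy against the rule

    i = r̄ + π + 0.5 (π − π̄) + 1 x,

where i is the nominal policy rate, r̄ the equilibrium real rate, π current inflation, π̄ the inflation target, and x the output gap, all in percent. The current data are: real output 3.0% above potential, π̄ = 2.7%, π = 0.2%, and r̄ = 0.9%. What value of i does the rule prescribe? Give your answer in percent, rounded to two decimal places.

2.85%

Output 3.0% above potential → x = 3.0.
i = 0.9 + 0.2 + 0.5 × (0.2 − 2.7) + 1 × 3.0
   = 0.9 + 0.2 − 1.25 + 3 = 2.85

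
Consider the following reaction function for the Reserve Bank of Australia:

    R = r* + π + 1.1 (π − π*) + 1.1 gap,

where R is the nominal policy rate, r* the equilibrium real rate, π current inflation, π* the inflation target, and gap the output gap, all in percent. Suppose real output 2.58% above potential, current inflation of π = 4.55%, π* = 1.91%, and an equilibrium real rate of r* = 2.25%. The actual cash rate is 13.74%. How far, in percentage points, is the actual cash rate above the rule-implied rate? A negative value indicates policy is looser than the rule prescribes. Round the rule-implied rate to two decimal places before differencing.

Output 2.58% above potential → gap = 2.58.
R = 2.25 + 4.55 + 1.1 × (4.55 − 1.91) + 1.1 × 2.58
   = 2.25 + 4.55 + 2.904 + 2.838 = 12.54
Deviation = 13.74 − 12.54 = 1.20 pp.

1.20 pp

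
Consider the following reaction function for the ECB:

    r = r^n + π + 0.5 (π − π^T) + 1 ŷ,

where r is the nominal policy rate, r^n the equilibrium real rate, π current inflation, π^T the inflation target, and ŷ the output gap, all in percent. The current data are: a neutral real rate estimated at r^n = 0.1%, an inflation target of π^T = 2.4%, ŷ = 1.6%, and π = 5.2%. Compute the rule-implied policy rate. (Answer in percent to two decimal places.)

8.30%

r = 0.1 + 5.2 + 0.5 × (5.2 − 2.4) + 1 × 1.6
   = 0.1 + 5.2 + 1.4 + 1.6 = 8.30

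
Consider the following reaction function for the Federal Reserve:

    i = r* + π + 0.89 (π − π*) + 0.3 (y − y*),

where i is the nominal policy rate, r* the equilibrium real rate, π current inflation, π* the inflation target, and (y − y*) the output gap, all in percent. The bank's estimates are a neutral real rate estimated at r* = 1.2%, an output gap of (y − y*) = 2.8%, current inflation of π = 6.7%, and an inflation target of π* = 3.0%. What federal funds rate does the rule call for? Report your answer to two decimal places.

i = 1.2 + 6.7 + 0.89 × (6.7 − 3.0) + 0.3 × 2.8
   = 1.2 + 6.7 + 3.293 + 0.84 = 12.03

12.03%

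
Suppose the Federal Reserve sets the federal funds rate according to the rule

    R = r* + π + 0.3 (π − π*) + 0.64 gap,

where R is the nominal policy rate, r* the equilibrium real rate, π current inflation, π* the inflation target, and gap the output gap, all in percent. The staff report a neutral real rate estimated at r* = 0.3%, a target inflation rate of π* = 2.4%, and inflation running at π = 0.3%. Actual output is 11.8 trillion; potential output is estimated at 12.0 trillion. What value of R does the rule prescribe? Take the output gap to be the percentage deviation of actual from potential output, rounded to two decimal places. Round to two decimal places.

Output gap = 100 × (11.8 − 12.0) / 12.0 = -1.67%.
R = 0.30 + 0.30 + 0.3 × (0.30 − 2.40) + 0.64 × (-1.67)
   = 0.30 + 0.3 − 0.63 − 1.0688 = -1.10

-1.10%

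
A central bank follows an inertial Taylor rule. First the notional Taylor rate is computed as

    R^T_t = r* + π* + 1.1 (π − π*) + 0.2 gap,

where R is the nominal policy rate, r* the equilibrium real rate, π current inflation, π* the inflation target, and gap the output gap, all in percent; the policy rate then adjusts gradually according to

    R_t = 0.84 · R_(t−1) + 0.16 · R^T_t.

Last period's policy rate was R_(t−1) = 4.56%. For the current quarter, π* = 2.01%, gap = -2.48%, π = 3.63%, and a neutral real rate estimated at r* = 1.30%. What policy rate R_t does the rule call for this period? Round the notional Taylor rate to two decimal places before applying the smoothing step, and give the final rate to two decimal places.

4.57%

R^T_t = 1.30 + 2.01 + 1.1 × (3.63 − 2.01) + 0.2 × (-2.48)
   = 1.30 + 2.01 + 1.782 − 0.496 = 4.60
R_t = 0.84 × 4.56 + 0.16 × 4.60 = 3.8304 + 0.736 = 4.57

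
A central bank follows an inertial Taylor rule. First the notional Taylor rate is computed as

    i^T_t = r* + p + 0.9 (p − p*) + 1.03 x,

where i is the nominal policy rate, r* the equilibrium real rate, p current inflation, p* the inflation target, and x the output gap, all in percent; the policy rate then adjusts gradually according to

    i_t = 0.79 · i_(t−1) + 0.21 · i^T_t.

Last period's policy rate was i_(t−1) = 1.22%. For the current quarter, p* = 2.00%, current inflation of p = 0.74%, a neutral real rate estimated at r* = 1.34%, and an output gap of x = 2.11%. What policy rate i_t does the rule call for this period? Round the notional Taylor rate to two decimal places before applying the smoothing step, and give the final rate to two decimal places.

1.62%

i^T_t = 1.34 + 0.74 + 0.9 × (0.74 − 2.00) + 1.03 × 2.11
   = 1.34 + 0.74 − 1.134 + 2.1733 = 3.12
i_t = 0.79 × 1.22 + 0.21 × 3.12 = 0.9638 + 0.6552 = 1.62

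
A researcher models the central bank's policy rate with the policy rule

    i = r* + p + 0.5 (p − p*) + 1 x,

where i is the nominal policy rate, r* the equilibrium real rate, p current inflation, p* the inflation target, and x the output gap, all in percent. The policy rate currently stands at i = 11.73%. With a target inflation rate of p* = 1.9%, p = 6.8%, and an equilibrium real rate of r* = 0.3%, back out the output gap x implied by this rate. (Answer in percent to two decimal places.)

1 x = 11.73 − 0.3 − 6.8 − 0.5 × (6.8 − 1.9) = 2.18
x = 2.18 / 1 = 2.18

2.18%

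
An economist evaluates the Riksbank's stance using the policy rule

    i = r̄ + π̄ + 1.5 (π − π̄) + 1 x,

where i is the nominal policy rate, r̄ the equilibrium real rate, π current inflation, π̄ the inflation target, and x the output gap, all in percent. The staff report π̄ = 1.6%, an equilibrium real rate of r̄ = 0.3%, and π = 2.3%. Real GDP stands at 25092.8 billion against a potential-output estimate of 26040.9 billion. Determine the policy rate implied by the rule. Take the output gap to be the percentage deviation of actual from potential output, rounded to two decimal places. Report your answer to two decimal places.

-0.69%

Output gap = 100 × (25092.8 − 26040.9) / 26040.9 = -3.64%.
i = 0.30 + 1.60 + 1.5 × (2.30 − 1.60) + 1 × (-3.64)
   = 0.30 + 1.6 + 1.05 − 3.64 = -0.69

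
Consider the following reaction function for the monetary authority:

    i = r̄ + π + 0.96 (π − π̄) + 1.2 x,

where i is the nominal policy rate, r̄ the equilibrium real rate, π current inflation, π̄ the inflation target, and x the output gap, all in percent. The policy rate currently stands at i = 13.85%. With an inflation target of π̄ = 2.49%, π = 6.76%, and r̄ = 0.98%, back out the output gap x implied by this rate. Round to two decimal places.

1.2 x = 13.85 − 0.98 − 6.76 − 0.96 × (6.76 − 2.49) = 2.0108
x = 2.0108 / 1.2 = 1.68

1.68%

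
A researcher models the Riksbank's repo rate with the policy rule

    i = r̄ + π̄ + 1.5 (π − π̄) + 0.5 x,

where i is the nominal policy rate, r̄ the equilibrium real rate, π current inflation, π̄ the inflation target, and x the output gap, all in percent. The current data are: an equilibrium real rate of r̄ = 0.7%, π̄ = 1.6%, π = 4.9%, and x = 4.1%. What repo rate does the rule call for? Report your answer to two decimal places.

9.30%

i = 0.7 + 1.6 + 1.5 × (4.9 − 1.6) + 0.5 × 4.1
   = 0.7 + 1.6 + 4.95 + 2.05 = 9.30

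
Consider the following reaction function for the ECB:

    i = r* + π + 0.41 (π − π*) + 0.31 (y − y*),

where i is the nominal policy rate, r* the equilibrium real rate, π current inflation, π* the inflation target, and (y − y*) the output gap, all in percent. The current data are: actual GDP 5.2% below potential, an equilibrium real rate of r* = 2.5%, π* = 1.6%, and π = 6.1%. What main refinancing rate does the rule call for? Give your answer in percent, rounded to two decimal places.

Output 5.2% below potential → (y − y*) = -5.2.
i = 2.5 + 6.1 + 0.41 × (6.1 − 1.6) + 0.31 × (-5.2)
   = 2.5 + 6.1 + 1.845 − 1.612 = 8.83

8.83%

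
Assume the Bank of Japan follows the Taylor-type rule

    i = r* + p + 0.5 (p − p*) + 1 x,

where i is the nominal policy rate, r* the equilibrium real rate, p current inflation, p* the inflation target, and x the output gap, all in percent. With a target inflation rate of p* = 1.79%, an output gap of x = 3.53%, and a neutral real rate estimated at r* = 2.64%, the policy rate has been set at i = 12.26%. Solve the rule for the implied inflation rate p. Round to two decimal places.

Collecting p: i = r* + (1 + 0.5) p − 0.5 p* + 1 x
1.5 p = 12.26 − 2.64 + 0.5 × 1.79 − 1 × 3.53 = 6.985
p = 6.985 / 1.5 = 4.66

4.66%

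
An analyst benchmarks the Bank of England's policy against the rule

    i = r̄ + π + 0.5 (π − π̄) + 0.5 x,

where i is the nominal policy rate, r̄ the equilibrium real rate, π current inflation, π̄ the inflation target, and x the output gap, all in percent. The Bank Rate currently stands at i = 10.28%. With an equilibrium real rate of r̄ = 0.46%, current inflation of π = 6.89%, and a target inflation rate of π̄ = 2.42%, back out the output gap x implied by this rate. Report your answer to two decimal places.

1.39%

0.5 x = 10.28 − 0.46 − 6.89 − 0.5 × (6.89 − 2.42) = 0.695
x = 0.695 / 0.5 = 1.39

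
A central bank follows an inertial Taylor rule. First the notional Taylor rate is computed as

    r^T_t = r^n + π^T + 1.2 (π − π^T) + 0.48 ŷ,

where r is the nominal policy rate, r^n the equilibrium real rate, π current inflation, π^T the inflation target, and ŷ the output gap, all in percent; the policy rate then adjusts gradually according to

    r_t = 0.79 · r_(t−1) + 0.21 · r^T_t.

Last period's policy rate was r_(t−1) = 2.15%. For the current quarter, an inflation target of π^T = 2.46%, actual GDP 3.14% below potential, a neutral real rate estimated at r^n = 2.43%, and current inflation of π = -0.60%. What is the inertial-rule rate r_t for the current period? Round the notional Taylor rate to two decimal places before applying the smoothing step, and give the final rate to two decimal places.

Output 3.14% below potential → ŷ = -3.14.
r^T_t = 2.43 + 2.46 + 1.2 × (-0.60 − 2.46) + 0.48 × (-3.14)
   = 2.43 + 2.46 − 3.672 − 1.5072 = -0.29
r_t = 0.79 × 2.15 + 0.21 × (-0.29) = 1.6985 − 0.0609 = 1.64

1.64%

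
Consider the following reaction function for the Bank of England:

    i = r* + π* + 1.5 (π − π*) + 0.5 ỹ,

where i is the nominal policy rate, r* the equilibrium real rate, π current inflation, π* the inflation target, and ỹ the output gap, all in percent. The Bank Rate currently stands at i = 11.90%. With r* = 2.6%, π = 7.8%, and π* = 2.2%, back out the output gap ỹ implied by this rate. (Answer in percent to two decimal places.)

-2.60%

0.5 ỹ = 11.90 − 2.6 − 2.2 − 1.5 × (7.8 − 2.2) = -1.3
ỹ = -1.3 / 0.5 = -2.60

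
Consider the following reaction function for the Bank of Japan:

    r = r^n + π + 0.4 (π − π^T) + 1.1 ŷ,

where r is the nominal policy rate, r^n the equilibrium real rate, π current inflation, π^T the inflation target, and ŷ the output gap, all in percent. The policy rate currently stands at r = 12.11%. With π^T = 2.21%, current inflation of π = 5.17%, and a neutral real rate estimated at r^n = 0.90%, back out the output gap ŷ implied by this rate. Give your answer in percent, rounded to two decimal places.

1.1 ŷ = 12.11 − 0.90 − 5.17 − 0.4 × (5.17 − 2.21) = 4.856
ŷ = 4.856 / 1.1 = 4.41

4.41%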